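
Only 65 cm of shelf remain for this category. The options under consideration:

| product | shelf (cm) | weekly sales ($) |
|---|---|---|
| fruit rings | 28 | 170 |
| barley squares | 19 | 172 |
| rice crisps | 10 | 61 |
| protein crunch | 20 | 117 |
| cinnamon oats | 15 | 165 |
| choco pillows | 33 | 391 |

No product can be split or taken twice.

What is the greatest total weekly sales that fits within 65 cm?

The ratio heuristic lands on rice crisps + cinnamon oats + choco pillows (617) but leaves 7 cm idle.
Replace cinnamon oats with barley squares: the trade gains 7 net, giving 624 at 62 cm.
The closest alternative, rice crisps + cinnamon oats + choco pillows, reaches only 617.

624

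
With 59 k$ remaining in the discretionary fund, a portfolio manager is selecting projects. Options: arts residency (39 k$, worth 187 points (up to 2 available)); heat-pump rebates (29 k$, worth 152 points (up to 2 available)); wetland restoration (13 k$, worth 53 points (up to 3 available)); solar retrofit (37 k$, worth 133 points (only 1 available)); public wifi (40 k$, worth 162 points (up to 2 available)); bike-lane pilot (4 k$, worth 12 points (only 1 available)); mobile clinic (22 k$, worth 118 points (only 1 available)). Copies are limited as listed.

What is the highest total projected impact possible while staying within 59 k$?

Ranking by ratio (projected impact/k$): mobile clinic 5.36, heat-pump rebates 5.24, arts residency 4.79.
The ratio heuristic lands on heat-pump rebates + bike-lane pilot + mobile clinic (282) but leaves 4 k$ idle.
The 26 k$ tied up in bike-lane pilot and mobile clinic is better spent on heat-pump rebates — total rises to 304 (58 k$).
No other feasible combination exceeds 304.

304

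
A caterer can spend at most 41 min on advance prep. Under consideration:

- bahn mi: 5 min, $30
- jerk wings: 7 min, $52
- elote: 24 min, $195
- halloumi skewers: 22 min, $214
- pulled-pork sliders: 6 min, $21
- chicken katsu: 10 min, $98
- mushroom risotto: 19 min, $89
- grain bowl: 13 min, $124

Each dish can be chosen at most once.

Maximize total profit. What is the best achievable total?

368

Filling by ratio: jerk wings + halloumi skewers + chicken katsu for 364, with 2 min left unused.
The 17 min tied up in jerk wings and chicken katsu is better spent on bahn mi + grain bowl — total rises to 368 (40 min).
Runner-up jerk wings + halloumi skewers + chicken katsu tops out at 364.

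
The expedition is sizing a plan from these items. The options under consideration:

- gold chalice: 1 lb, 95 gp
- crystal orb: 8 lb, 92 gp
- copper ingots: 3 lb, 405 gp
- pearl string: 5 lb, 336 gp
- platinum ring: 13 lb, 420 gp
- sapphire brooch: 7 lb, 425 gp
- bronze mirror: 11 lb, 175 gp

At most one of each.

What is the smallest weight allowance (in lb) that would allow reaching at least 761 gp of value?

9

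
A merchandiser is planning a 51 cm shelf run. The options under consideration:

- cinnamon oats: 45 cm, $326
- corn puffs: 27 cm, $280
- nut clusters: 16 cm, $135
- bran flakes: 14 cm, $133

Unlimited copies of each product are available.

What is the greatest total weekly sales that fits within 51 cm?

415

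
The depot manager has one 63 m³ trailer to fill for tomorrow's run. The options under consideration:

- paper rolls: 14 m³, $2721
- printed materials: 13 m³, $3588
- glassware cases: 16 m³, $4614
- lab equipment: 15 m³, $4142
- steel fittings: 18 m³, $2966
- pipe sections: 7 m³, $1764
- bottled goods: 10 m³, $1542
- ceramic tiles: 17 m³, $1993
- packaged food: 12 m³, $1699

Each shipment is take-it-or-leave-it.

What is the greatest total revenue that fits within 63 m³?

The ratio heuristic lands on printed materials + glassware cases + lab equipment + pipe sections + bottled goods (15650) but leaves 2 m³ idle.
Replace bottled goods with packaged food: the trade gains 157 net, giving 15807 at 63 m³.
An exhaustive check of the 512 subsets confirms 15807.

15807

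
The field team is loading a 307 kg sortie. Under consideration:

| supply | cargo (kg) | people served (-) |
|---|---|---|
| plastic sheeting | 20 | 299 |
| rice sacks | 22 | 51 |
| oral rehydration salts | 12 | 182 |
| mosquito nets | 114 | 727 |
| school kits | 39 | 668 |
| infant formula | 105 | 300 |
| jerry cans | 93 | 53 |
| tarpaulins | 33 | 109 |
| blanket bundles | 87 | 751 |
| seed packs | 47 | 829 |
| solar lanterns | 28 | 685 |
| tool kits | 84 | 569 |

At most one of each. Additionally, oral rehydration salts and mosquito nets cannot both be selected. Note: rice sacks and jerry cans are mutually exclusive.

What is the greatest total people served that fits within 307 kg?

3801

Ranking by ratio (people served/kg): solar lanterns 24.46, seed packs 17.64, school kits 17.13, oral rehydration salts 15.17.
The ratio heuristic lands on plastic sheeting + rice sacks + oral rehydration salts + school kits + tarpaulins + blanket bundles + seed packs + solar lanterns (3574) but leaves 19 kg idle.
Dropping rice sacks and oral rehydration salts and tarpaulins frees 67 kg; slotting in tool kits (84 kg) lifts the total to 3801 at 305 kg.
The spare 2 kg is too small for any remaining supply, and no feasible exchange beats 3801.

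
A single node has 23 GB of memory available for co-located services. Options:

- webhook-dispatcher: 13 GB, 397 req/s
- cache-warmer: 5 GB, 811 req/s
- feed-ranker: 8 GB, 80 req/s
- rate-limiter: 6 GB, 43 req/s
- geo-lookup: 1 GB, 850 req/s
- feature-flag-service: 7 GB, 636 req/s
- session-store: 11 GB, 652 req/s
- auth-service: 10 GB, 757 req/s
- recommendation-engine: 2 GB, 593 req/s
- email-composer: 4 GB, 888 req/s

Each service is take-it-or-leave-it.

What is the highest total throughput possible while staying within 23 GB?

3899

A density-first pass picks cache-warmer + geo-lookup + feature-flag-service + recommendation-engine + email-composer — 3778 at 19 GB.
The 7 GB tied up in feature-flag-service is better spent on auth-service — total rises to 3899 (22 GB).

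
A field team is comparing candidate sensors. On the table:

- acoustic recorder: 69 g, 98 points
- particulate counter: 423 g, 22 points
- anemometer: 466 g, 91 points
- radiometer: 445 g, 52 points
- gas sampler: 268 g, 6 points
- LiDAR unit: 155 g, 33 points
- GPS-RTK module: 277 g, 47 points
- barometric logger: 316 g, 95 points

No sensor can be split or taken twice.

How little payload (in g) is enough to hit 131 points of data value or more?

224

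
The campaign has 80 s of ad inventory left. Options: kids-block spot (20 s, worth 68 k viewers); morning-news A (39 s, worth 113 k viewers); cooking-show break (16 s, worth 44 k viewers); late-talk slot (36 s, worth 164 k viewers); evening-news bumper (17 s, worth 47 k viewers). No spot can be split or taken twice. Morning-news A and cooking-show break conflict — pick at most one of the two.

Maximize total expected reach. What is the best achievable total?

The ratio ordering already packs tightly: kids-block spot + late-talk slot + evening-news bumper, 73 s, 279.
No other feasible combination exceeds 279.

279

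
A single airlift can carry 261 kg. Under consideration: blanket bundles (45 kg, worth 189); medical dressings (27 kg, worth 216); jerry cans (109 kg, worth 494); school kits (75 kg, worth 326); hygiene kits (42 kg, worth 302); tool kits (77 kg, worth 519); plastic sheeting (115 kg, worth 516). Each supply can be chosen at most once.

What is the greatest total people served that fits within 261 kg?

1553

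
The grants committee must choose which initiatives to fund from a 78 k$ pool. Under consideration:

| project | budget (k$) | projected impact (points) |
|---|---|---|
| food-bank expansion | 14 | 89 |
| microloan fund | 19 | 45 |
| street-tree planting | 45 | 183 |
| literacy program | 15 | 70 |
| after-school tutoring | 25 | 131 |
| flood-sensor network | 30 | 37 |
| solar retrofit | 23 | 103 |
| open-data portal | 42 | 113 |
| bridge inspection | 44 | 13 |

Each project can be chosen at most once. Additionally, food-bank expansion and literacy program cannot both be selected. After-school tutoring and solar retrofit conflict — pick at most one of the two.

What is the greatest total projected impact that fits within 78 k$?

317

Ranking by ratio (projected impact/k$): food-bank expansion 6.36, after-school tutoring 5.24, literacy program 4.67.
Best packing: food-bank expansion + microloan fund + street-tree planting — 78 k$, 317 total.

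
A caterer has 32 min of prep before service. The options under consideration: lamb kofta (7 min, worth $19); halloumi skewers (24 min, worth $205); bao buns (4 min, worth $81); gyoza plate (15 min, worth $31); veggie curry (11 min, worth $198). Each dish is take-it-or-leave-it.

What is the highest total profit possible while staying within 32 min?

310

Density check — bao buns 20.25, veggie curry 18.00, halloumi skewers 8.54 are the best per min.
A density-first pass picks lamb kofta + bao buns + veggie curry — 298 at 22 min.
Dropping lamb kofta frees 7 min; slotting in gyoza plate (15 min) lifts the total to 310 at 30 min.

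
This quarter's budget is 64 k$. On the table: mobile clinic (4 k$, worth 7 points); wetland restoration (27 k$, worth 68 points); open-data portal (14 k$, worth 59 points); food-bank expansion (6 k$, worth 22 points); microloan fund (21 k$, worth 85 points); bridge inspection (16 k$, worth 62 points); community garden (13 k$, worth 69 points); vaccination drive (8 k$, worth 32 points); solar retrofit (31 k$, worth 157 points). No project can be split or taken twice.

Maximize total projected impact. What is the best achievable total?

Density check — community garden 5.31, solar retrofit 5.06, open-data portal 4.21, microloan fund 4.05 are the best per k$.
Best packing: open-data portal + food-bank expansion + community garden + solar retrofit — 64 k$, 307 total.
That's the maximum — no swap from here does better than 307.

307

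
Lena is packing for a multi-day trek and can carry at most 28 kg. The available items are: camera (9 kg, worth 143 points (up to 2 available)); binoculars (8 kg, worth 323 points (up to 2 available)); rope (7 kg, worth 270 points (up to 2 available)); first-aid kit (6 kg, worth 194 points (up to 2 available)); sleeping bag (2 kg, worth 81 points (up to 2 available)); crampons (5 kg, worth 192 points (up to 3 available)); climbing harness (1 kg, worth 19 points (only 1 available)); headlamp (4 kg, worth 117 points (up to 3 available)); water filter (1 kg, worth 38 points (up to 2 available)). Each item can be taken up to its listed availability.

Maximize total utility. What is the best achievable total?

1116

Taking 2×binoculars + rope + 2×sleeping bag + water filter: 28 kg used, 1116 in utility.
That's the maximum — no swap from here does better than 1116.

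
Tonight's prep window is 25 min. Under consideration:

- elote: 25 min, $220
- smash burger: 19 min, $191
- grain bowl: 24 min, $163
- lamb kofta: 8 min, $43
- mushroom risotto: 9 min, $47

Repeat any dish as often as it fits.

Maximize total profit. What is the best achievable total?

220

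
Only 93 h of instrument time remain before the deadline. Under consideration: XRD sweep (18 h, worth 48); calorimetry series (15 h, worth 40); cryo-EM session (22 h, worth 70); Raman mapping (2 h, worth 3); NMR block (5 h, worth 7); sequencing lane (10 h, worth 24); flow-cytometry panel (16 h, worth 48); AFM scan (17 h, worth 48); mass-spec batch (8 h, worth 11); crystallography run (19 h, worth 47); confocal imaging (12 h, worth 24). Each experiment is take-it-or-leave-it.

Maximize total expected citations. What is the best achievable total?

261

The ratio heuristic lands on XRD sweep + calorimetry series + cryo-EM session + Raman mapping + flow-cytometry panel + AFM scan (257) but leaves 3 h idle.
The 2 h tied up in Raman mapping is better spent on NMR block — total rises to 261 (93 h).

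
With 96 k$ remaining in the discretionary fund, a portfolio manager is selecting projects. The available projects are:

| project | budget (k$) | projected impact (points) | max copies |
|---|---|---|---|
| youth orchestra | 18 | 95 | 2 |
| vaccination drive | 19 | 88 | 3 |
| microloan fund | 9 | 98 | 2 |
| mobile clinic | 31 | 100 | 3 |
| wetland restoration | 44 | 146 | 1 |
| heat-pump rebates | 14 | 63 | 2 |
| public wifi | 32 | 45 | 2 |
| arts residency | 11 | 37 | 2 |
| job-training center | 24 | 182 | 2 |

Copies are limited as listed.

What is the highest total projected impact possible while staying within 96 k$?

Density check — microloan fund 10.89, job-training center 7.58, youth orchestra 5.28 are the best per k$.
Youth orchestra + 2×microloan fund + arts residency + 2×job-training center uses 95 of the 96 k$ and totals 692.
Nothing else within 96 k$ beats 692.

692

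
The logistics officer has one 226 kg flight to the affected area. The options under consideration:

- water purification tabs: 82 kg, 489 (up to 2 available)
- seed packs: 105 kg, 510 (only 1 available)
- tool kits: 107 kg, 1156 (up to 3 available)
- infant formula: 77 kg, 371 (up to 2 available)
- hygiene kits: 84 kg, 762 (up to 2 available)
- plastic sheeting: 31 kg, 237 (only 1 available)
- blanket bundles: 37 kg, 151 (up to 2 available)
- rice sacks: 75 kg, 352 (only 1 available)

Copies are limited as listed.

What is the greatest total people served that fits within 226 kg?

2312

2×tool kits uses 214 of the 226 kg and totals 2312.
That's the maximum — no swap from here does better than 2312.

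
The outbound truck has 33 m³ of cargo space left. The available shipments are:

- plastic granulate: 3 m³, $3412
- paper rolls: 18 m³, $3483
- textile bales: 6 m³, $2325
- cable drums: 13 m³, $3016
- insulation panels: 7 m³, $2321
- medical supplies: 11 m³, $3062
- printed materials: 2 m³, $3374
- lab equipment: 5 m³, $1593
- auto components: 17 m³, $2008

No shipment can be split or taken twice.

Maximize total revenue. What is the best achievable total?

14494

Greedy by ratio would take plastic granulate + textile bales + insulation panels + printed materials + lab equipment: 23 m³ used, total 13025.
Dropping lab equipment frees 5 m³; slotting in medical supplies (11 m³) lifts the total to 14494 at 29 m³.
No other feasible combination exceeds 14494.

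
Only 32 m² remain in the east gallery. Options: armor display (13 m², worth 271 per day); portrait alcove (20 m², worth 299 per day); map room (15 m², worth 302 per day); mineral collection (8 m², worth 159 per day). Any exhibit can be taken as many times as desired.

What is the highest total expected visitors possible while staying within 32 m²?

Filling by ratio: 2×armor display for 542, with 6 m² left unused.
Replace 2×armor display with 4×mineral collection: the trade gains 94 net, giving 636 at 32 m².
Every other selection either busts 32 m² or fails to beat 636.

636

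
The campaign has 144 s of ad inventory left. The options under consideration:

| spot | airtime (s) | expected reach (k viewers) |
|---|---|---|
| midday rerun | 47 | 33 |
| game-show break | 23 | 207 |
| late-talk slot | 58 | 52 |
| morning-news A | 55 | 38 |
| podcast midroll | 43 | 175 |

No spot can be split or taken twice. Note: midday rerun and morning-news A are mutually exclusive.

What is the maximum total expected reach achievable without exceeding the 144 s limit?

Density check — game-show break 9.00, podcast midroll 4.07, late-talk slot 0.90 are the best per s.
Taking game-show break + late-talk slot + podcast midroll: 124 s used, 434 in expected reach.

434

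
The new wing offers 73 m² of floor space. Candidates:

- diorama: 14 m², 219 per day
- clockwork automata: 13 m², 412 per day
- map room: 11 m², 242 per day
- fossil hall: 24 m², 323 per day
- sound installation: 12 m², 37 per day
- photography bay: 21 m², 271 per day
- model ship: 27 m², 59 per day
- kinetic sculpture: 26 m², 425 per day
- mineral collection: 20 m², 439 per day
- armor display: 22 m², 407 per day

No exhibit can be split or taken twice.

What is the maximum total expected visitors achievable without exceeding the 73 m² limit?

Filling by ratio: clockwork automata + map room + mineral collection + armor display for 1500, with 7 m² left unused.
Replace armor display with kinetic sculpture: the trade gains 18 net, giving 1518 at 70 m².
The spare 3 m² is too small for any remaining exhibit, and no exchange beats 1518.

1518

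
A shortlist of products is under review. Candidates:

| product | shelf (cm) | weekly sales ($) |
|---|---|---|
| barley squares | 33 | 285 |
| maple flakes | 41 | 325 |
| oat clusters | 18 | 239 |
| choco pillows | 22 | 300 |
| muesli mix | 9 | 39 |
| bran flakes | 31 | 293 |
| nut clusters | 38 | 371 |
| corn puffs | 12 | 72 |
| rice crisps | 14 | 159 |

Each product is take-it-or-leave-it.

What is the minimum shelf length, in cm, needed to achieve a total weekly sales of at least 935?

85

Need the lightest bundle worth ≥ 935.
oat clusters + choco pillows + bran flakes + rice crisps: 991 weekly sales at 85 cm.
Below 85 cm the best achievable stays under 935.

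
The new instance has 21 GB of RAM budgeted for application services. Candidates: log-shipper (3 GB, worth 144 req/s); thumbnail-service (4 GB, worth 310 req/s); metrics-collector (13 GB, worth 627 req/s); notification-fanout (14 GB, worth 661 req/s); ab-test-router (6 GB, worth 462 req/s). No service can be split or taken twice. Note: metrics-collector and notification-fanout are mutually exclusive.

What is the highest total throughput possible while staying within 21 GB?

1123

Filling by ratio: log-shipper + thumbnail-service + ab-test-router for 916, with 8 GB left unused.
The 7 GB tied up in log-shipper and thumbnail-service is better spent on notification-fanout — total rises to 1123 (20 GB).
Nothing else feasible within 21 GB beats 1123.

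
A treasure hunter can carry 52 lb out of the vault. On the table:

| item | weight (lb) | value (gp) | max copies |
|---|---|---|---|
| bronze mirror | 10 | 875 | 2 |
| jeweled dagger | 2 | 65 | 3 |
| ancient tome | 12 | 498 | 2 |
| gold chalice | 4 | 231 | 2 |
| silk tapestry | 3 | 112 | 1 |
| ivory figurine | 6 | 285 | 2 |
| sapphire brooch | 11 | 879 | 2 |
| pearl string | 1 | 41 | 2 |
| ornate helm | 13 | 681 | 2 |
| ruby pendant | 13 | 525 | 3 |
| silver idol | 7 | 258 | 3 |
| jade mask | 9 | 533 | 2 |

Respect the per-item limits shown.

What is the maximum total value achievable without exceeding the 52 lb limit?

4082

By value per lb: bronze mirror 87.50, sapphire brooch 79.91, jade mask 59.22, gold chalice 57.75 lead.
The ratio ordering already packs tightly: 2×bronze mirror + 2×sapphire brooch + pearl string + jade mask, 52 lb, 4082.
No other feasible combination exceeds 4082.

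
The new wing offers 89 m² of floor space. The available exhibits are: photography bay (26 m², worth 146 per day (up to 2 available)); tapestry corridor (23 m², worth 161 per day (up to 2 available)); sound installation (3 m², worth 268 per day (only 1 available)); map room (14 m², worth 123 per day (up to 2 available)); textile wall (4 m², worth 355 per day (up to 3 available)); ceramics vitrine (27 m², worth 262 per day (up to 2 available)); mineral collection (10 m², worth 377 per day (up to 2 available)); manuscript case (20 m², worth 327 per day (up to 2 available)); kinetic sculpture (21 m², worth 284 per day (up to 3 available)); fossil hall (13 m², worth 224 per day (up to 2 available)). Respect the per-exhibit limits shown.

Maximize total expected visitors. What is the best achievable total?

Filling by ratio: sound installation + 3×textile wall + 2×mineral collection + manuscript case + 2×fossil hall for 2862, with 8 m² left unused.
Replace fossil hall with manuscript case: the trade gains 103 net, giving 2965 at 88 m².
The spare 1 m² is too small for any remaining exhibit, and no exchange beats 2965.

2965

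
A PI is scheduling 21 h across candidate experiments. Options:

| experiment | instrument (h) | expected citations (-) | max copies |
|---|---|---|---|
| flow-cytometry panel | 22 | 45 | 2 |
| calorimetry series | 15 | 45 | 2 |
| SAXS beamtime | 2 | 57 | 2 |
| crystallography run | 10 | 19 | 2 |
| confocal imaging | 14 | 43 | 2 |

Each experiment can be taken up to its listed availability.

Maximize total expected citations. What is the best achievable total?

Ranking by ratio (expected citations/h): SAXS beamtime 28.50, confocal imaging 3.07, calorimetry series 3.00.
Greedy by ratio would take 2×SAXS beamtime + confocal imaging: 18 h used, total 157.
The 14 h tied up in confocal imaging is better spent on calorimetry series — total rises to 159 (19 h).
No other feasible combination exceeds 159.

159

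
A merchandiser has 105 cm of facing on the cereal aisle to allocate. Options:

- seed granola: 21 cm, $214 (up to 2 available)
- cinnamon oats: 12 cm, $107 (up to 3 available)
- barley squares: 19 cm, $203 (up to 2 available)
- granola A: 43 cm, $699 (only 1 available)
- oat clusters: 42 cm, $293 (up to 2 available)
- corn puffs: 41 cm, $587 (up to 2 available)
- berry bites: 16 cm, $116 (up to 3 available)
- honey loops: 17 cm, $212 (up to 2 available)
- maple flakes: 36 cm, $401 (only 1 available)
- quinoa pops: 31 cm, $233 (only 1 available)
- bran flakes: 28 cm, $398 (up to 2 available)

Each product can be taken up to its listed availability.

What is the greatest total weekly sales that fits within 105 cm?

Greedy by ratio would take granola A + corn puffs + honey loops: 101 cm used, total 1498.
Replace corn puffs with honey loops + bran flakes: the trade gains 23 net, giving 1521 at 105 cm.
Nothing else within 105 cm beats 1521.

1521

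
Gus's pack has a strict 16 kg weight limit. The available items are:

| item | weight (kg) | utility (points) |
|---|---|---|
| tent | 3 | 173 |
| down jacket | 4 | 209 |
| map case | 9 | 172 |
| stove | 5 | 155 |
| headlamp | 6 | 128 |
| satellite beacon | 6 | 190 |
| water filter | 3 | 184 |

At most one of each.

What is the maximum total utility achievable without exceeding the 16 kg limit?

756

Taking tent + down jacket + satellite beacon + water filter: 16 kg used, 756 in utility.
Nothing else within 16 kg beats 756.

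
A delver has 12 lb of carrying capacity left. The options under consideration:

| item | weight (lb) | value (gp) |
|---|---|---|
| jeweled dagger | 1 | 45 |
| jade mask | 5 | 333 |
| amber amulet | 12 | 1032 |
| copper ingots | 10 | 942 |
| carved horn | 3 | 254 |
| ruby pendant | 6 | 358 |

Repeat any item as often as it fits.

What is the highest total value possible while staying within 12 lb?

Ranking by ratio (value/lb): copper ingots 94.20, amber amulet 86.00, carved horn 84.67, jade mask 66.60.
Best packing: 2×jeweled dagger + copper ingots — 12 lb, 1032 total.
Nothing else within 12 lb beats 1032.

1032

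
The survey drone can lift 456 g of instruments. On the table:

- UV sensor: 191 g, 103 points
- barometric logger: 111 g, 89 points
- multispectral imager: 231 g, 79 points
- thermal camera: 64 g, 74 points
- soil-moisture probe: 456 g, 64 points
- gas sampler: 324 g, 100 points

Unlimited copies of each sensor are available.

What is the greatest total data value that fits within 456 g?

518

Taking 7×thermal camera: 448 g used, 518 in data value.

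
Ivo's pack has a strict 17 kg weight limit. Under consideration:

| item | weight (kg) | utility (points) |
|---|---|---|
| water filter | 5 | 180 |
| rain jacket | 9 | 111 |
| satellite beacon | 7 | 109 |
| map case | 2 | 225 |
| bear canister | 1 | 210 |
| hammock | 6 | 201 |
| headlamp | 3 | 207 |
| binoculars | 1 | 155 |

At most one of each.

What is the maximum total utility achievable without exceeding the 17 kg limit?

1023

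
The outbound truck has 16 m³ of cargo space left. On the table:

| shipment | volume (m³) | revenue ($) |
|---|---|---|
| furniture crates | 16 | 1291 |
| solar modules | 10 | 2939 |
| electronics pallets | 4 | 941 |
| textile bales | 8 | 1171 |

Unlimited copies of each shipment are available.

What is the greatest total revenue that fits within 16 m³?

3880

Best packing: solar modules + electronics pallets — 14 m³, 3880 total.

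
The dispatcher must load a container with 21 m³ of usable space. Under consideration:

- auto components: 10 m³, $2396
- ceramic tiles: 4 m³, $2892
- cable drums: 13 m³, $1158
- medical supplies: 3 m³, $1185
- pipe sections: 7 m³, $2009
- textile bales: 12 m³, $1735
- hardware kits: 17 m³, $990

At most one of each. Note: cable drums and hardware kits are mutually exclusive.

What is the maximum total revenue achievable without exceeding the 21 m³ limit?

Density check — ceramic tiles 723.00, medical supplies 395.00, pipe sections 287.00, auto components 239.60 are the best per m³.
Taking the top-ratio shipments first gives ceramic tiles + medical supplies + pipe sections for 6086 (14 m³).
Dropping medical supplies frees 3 m³; slotting in auto components (10 m³) lifts the total to 7297 at 21 m³.

7297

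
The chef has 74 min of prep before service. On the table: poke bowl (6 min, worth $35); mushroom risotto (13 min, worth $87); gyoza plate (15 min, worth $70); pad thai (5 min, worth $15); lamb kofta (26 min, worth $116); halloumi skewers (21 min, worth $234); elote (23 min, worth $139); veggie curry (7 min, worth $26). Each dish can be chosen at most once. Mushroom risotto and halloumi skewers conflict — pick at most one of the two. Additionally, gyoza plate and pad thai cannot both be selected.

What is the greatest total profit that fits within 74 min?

504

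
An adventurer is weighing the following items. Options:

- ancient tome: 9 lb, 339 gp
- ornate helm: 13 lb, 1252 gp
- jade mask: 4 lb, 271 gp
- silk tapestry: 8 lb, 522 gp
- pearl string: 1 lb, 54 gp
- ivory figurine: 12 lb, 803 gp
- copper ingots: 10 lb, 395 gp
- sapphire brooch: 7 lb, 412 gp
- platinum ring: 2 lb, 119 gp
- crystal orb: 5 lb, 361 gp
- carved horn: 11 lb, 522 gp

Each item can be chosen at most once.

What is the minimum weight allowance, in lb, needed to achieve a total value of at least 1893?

23

Look for the lowest-weight combination reaching 1893.
ornate helm + silk tapestry + platinum ring: 1893 value at 23 lb.
No combination under 23 lb hits 1893.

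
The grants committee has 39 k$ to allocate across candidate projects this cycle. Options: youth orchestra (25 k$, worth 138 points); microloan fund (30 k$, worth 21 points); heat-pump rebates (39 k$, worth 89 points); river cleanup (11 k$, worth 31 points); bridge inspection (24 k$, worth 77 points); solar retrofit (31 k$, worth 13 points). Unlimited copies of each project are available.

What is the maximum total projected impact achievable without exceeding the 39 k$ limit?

169

Density check — youth orchestra 5.52, bridge inspection 3.21, river cleanup 2.82, heat-pump rebates 2.28 are the best per k$.
Youth orchestra + river cleanup uses 36 of the 39 k$ and totals 169.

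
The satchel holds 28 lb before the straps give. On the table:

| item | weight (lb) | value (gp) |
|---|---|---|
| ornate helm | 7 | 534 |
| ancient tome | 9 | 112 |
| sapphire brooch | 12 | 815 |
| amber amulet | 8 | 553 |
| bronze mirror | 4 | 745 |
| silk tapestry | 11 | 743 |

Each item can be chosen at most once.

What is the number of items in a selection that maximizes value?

Best achievable value is 2303.
sapphire brooch + bronze mirror + silk tapestry hits 2303 at 27 lb.
All optima have 3 items.

3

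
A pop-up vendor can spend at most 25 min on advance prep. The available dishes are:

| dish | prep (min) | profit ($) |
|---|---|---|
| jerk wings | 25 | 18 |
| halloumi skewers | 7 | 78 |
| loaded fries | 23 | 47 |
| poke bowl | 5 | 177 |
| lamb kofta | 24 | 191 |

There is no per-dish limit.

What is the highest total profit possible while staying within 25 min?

5×poke bowl uses 25 of the 25 min and totals 885.
That's the maximum — no swap from here does better than 885.

885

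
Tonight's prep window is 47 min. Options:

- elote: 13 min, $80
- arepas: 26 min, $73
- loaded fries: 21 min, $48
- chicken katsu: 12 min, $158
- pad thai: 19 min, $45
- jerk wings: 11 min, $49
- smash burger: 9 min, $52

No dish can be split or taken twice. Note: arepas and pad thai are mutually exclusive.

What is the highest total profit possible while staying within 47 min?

339

By profit per min: chicken katsu 13.17, elote 6.15, smash burger 5.78, jerk wings 4.45 lead.
Best packing: elote + chicken katsu + jerk wings + smash burger — 45 min, 339 total.
An exhaustive check of the 128 subsets confirms 339.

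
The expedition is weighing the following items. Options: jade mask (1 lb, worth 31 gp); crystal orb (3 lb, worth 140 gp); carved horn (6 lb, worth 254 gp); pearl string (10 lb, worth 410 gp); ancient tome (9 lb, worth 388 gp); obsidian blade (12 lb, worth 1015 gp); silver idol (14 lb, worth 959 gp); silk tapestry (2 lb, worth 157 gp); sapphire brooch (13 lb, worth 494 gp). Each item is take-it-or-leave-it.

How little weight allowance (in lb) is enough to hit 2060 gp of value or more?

Need the lightest bundle worth ≥ 2060.
Taking obsidian blade + silver idol + silk tapestry gives 2131 (≥ 2060) for 28 lb.
No combination under 28 lb hits 2060.

28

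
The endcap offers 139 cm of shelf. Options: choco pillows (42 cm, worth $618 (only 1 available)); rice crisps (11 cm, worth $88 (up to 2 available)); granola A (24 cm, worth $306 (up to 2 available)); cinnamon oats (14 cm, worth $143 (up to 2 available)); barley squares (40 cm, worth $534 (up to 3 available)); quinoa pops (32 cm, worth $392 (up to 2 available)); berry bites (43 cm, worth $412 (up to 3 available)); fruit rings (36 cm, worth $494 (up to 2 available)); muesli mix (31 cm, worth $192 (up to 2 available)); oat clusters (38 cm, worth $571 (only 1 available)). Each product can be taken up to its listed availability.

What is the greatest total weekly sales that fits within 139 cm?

1912

Density check — oat clusters 15.03, choco pillows 14.71, fruit rings 13.72, barley squares 13.35 are the best per cm.
Greedy by ratio would take choco pillows + cinnamon oats + fruit rings + oat clusters: 130 cm used, total 1826.
The 52 cm tied up in cinnamon oats and oat clusters is better spent on granola A + fruit rings — total rises to 1912 (138 cm).
That's the maximum — no swap from here does better than 1912.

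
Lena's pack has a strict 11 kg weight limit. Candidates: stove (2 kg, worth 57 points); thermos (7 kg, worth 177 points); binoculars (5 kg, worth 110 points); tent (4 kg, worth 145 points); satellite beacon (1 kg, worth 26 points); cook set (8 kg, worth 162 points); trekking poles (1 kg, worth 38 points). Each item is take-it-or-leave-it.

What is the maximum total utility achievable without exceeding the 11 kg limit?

322

The ratio heuristic lands on stove + tent + satellite beacon + trekking poles (266) but leaves 3 kg idle.
Replace stove and satellite beacon and trekking poles with thermos: the trade gains 56 net, giving 322 at 11 kg.
An exhaustive check of the 128 subsets confirms 322.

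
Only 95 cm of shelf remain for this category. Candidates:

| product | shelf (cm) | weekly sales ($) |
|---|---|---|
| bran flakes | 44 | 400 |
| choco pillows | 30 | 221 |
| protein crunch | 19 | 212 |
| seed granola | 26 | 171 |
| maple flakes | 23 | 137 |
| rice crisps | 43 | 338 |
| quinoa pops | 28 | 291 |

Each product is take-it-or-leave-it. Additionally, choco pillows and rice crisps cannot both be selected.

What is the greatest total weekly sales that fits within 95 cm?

Bran flakes + protein crunch + quinoa pops uses 91 of the 95 cm and totals 903.
An exhaustive check of the 128 subsets confirms 903.

903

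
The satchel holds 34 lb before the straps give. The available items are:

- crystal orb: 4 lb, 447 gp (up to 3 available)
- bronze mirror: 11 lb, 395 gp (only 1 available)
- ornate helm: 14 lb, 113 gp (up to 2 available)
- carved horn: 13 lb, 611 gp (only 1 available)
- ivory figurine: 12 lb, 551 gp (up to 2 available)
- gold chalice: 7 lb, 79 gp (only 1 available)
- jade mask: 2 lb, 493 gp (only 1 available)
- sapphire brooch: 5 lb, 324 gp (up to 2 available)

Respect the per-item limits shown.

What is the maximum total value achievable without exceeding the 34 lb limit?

2769

Density check — jade mask 246.50, crystal orb 111.75, sapphire brooch 64.80 are the best per lb.
Filling by ratio: 3×crystal orb + gold chalice + jade mask + 2×sapphire brooch for 2561, with 3 lb left unused.
Dropping gold chalice and sapphire brooch frees 12 lb; slotting in carved horn (13 lb) lifts the total to 2769 at 32 lb.
No other feasible combination exceeds 2769.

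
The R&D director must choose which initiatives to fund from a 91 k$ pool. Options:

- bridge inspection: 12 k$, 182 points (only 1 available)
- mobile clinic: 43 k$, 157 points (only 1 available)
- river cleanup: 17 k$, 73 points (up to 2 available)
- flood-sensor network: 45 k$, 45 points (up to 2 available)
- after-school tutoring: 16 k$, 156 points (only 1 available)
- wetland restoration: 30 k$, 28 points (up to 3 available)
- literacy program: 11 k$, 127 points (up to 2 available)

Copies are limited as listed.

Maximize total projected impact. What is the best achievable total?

738

Density check — bridge inspection 15.17, literacy program 11.55, after-school tutoring 9.75 are the best per k$.
Taking bridge inspection + 2×river cleanup + after-school tutoring + 2×literacy program: 84 k$ used, 738 in projected impact.
That's the maximum — no swap from here does better than 738.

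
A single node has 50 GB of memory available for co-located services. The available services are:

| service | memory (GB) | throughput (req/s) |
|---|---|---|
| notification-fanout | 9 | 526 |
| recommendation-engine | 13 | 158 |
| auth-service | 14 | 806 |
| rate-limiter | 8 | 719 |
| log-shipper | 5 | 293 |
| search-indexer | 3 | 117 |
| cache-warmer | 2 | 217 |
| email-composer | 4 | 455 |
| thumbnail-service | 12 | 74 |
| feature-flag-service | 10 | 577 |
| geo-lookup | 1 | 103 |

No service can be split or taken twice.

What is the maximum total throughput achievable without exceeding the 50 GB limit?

3417

Filling by ratio: notification-fanout + rate-limiter + log-shipper + search-indexer + cache-warmer + email-composer + feature-flag-service + geo-lookup for 3007, with 8 GB left unused.
Replace log-shipper and geo-lookup with auth-service: the trade gains 410 net, giving 3417 at 50 GB.
Runner-up notification-fanout + auth-service + rate-limiter + cache-warmer + email-composer + feature-flag-service + geo-lookup tops out at 3403.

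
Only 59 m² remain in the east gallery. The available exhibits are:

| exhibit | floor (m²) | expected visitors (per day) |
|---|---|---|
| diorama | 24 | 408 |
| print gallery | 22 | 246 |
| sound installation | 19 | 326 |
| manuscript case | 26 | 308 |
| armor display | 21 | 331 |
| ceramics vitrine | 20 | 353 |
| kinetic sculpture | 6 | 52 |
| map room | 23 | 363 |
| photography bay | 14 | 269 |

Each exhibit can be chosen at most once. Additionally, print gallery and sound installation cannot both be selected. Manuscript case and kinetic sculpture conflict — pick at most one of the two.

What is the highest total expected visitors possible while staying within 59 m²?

1030

By expected visitors per m²: photography bay 19.21, ceramics vitrine 17.65, sound installation 17.16 lead.
A density-first pass picks sound installation + ceramics vitrine + kinetic sculpture + photography bay — 1000 at 59 m².
Dropping sound installation and kinetic sculpture frees 25 m²; slotting in diorama (24 m²) lifts the total to 1030 at 58 m².
The closest alternative, diorama + armor display + photography bay, reaches only 1008.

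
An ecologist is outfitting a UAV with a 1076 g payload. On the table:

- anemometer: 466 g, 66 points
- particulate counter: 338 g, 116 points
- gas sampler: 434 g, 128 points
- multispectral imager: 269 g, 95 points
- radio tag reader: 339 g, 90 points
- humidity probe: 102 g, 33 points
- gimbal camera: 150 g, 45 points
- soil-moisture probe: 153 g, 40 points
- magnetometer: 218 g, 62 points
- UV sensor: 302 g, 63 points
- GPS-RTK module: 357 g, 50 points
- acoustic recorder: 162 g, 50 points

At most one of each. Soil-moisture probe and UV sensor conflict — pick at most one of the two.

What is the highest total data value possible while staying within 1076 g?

346

Density check — multispectral imager 0.35, particulate counter 0.34, humidity probe 0.32, acoustic recorder 0.31 are the best per g.
The ratio heuristic lands on particulate counter + multispectral imager + humidity probe + gimbal camera + acoustic recorder (339) but leaves 55 g idle.
Dropping humidity probe frees 102 g; slotting in soil-moisture probe (153 g) lifts the total to 346 at 1072 g.
Runner-up particulate counter + gas sampler + multispectral imager tops out at 339.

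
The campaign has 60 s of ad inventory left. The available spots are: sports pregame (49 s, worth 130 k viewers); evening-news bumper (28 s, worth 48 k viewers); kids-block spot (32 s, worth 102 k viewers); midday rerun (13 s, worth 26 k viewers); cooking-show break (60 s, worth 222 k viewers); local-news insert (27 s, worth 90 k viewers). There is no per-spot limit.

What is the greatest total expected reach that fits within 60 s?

222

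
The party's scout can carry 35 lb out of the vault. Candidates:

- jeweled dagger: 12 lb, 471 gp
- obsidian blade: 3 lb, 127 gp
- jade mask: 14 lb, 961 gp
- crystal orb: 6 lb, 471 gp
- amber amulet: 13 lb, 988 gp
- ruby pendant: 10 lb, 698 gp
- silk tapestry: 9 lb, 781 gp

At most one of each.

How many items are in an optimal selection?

Best achievable value is 2594.
One optimal bundle: obsidian blade + amber amulet + ruby pendant + silk tapestry (35 lb).
Any selection reaching 2594 contains exactly 4 items.

4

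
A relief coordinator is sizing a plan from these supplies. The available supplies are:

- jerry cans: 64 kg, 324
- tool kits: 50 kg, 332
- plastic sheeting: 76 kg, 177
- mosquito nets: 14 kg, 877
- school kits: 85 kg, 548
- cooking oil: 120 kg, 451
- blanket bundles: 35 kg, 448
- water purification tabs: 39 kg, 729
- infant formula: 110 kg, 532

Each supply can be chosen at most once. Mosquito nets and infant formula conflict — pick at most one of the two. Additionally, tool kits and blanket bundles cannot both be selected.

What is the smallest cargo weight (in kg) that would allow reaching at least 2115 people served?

138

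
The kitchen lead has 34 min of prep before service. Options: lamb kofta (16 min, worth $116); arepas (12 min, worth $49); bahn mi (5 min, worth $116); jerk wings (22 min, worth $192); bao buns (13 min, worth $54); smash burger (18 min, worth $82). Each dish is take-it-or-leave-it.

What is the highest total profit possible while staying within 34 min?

308

Bahn mi + jerk wings uses 27 of the 34 min and totals 308.
Nothing else within 34 min beats 308.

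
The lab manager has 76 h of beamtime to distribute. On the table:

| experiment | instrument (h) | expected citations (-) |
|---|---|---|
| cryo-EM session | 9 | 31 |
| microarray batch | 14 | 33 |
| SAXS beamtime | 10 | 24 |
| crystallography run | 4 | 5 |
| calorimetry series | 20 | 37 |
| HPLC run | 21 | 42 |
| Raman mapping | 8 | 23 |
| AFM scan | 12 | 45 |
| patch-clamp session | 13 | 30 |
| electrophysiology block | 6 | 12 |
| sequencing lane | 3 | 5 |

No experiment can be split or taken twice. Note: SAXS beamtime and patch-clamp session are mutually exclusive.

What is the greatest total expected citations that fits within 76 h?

199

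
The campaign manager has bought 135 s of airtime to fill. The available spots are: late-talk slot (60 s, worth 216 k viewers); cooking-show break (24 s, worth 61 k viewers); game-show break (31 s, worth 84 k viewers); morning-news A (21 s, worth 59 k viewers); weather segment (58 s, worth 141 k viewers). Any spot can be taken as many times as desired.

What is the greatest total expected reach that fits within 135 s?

432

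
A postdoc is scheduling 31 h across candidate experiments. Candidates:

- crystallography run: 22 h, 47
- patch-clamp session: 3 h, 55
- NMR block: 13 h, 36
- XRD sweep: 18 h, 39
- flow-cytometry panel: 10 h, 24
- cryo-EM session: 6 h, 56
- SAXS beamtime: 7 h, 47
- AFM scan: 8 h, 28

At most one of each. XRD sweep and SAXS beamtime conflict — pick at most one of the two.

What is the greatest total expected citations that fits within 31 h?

Ranking by ratio (expected citations/h): patch-clamp session 18.33, cryo-EM session 9.33, SAXS beamtime 6.71, AFM scan 3.50.
Filling by ratio: patch-clamp session + cryo-EM session + SAXS beamtime + AFM scan for 186, with 7 h left unused.
The 8 h tied up in AFM scan is better spent on NMR block — total rises to 194 (29 h).
An exhaustive check of the 256 subsets confirms 194.

194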